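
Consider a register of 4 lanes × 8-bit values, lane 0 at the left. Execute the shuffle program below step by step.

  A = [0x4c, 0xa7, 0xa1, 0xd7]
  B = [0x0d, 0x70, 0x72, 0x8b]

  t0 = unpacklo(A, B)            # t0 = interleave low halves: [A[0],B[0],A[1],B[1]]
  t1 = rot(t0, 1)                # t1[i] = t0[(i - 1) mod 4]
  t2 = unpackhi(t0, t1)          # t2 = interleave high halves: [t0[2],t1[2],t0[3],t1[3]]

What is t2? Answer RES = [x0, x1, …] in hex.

RES = [ 0xa7  0x0d  0x70  0xa7 ]

t0 = [0x4c, 0x0d, 0xa7, 0x70]
t1 = [0x70, 0x4c, 0x0d, 0xa7]
t2 = [0xa7, 0x0d, 0x70, 0xa7]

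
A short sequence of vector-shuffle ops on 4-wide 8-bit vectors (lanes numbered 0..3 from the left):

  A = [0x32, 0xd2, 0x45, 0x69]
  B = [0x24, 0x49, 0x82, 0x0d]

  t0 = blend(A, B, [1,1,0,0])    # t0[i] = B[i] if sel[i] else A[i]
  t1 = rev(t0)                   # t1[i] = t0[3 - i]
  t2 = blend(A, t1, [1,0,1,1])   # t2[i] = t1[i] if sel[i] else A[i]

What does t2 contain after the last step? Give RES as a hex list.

RES = [0x69, 0xd2, 0x49, 0x24]

→ t0 |24|49|45|69|
→ t1 |69|45|49|24|
→ t2 |69|d2|49|24|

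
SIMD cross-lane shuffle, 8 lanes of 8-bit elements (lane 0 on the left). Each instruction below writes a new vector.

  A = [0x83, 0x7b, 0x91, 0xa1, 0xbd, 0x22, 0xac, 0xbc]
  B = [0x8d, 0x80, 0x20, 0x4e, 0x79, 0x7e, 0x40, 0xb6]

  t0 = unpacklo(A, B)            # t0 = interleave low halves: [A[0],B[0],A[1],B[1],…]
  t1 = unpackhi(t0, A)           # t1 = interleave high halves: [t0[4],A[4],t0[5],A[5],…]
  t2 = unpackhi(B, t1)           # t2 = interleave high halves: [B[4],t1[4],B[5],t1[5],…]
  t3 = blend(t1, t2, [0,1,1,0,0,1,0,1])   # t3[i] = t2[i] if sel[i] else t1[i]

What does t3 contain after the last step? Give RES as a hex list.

RES = [0x91, 0xa1, 0x7e, 0x22, 0xa1, 0x4e, 0x4e, 0xbc]

  t0: 83 8d 7b 80 91 20 a1 4e
  t1: 91 bd 20 22 a1 ac 4e bc
  t2: 79 a1 7e ac 40 4e b6 bc
  t3: 91 a1 7e 22 a1 4e 4e bc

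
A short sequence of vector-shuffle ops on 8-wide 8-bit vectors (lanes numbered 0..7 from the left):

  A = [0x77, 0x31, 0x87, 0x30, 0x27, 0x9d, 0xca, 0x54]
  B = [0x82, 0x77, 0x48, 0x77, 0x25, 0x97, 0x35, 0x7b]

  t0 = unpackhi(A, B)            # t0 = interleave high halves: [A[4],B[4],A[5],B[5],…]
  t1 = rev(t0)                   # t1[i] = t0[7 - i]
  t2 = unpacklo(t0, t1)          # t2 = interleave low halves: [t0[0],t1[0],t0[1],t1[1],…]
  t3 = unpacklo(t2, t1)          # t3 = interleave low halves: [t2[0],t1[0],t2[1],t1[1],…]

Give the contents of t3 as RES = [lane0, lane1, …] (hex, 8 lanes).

t0 = [0x27, 0x25, 0x9d, 0x97, 0xca, 0x35, 0x54, 0x7b]
t1 = [0x7b, 0x54, 0x35, 0xca, 0x97, 0x9d, 0x25, 0x27]
t2 = [0x27, 0x7b, 0x25, 0x54, 0x9d, 0x35, 0x97, 0xca]
t3 = [0x27, 0x7b, 0x7b, 0x54, 0x25, 0x35, 0x54, 0xca]

RES = [0x27, 0x7b, 0x7b, 0x54, 0x25, 0x35, 0x54, 0xca]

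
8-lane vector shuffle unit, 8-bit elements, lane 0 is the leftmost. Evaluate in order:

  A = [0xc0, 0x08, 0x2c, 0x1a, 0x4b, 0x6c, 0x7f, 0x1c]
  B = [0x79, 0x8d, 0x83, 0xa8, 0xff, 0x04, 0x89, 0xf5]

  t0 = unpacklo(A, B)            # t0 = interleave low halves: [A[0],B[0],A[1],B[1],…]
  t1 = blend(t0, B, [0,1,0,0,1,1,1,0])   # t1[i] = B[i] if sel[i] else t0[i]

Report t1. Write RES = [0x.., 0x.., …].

→ t0 |c0|79|08|8d|2c|83|1a|a8|
→ t1 |c0|8d|08|8d|ff|04|89|a8|

RES = [ 0xc0  0x8d  0x08  0x8d  0xff  0x04  0x89  0xa8 ]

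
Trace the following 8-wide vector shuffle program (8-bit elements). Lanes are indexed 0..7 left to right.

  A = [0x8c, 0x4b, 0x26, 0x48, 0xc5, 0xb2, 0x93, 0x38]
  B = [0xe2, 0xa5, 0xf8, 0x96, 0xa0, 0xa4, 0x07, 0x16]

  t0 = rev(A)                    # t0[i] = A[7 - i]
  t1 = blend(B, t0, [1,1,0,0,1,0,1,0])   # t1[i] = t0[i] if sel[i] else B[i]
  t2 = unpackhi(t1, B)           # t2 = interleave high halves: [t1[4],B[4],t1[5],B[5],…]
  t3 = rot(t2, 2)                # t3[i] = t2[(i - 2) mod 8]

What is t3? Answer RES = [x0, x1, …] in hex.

RES = [0x16, 0x16, 0x48, 0xa0, 0xa4, 0xa4, 0x4b, 0x07]

  t0: 38 93 b2 c5 48 26 4b 8c
  t1: 38 93 f8 96 48 a4 4b 16
  t2: 48 a0 a4 a4 4b 07 16 16
  t3: 16 16 48 a0 a4 a4 4b 07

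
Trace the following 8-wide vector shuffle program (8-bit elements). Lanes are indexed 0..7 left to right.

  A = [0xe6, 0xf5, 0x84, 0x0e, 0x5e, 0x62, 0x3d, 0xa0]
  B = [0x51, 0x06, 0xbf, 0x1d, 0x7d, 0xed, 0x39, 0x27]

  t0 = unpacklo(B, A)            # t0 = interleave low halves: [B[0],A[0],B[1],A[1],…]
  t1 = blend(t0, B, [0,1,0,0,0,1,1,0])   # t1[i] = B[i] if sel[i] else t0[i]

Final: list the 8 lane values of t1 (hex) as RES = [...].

→ t0 |51|e6|06|f5|bf|84|1d|0e|
→ t1 |51|06|06|f5|bf|ed|39|0e|

RES = [0x51, 0x06, 0x06, 0xf5, 0xbf, 0xed, 0x39, 0x0e]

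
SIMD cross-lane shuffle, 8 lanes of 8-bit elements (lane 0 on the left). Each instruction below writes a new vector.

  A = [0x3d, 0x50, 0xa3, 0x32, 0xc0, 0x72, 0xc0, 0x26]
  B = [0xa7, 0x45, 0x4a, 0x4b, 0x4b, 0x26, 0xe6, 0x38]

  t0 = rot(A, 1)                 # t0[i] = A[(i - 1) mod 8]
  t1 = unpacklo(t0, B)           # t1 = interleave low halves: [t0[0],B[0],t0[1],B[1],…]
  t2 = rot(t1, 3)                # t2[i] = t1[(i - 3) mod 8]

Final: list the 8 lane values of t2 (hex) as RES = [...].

  t0: 26 3d 50 a3 32 c0 72 c0
  t1: 26 a7 3d 45 50 4a a3 4b
  t2: 4a a3 4b 26 a7 3d 45 50

RES = [ 0x4a  0xa3  0x4b  0x26  0xa7  0x3d  0x45  0x50 ]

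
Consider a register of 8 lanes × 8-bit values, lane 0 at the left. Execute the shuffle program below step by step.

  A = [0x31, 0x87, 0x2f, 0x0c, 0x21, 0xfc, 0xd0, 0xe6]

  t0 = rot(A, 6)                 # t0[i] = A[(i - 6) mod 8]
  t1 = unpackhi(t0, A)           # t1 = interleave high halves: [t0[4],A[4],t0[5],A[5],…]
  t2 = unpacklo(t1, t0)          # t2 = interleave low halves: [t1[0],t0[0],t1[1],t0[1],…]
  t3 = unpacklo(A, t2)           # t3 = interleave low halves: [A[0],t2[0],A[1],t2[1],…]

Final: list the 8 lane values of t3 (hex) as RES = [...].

  t0: 2f 0c 21 fc d0 e6 31 87
  t1: d0 21 e6 fc 31 d0 87 e6
  t2: d0 2f 21 0c e6 21 fc fc
  t3: 31 d0 87 2f 2f 21 0c 0c

RES = [ 0x31  0xd0  0x87  0x2f  0x2f  0x21  0x0c  0x0c ]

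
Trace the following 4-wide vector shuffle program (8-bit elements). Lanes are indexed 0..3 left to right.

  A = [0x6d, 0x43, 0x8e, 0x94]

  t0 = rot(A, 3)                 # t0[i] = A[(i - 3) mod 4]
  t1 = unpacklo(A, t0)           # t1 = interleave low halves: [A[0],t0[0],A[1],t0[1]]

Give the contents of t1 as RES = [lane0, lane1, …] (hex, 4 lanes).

RES = [ 0x6d  0x43  0x43  0x8e ]

→ t0 |43|8e|94|6d|
→ t1 |6d|43|43|8e|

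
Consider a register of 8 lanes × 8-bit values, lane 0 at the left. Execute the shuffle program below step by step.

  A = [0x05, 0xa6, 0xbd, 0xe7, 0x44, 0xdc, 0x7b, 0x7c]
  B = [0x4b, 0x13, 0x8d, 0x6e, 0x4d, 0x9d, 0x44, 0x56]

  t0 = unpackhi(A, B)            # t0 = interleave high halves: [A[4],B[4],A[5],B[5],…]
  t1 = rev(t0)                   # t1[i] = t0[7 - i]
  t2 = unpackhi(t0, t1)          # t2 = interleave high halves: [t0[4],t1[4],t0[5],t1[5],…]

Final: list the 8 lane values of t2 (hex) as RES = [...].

RES = [0x7b, 0x9d, 0x44, 0xdc, 0x7c, 0x4d, 0x56, 0x44]

  t0: 44 4d dc 9d 7b 44 7c 56
  t1: 56 7c 44 7b 9d dc 4d 44
  t2: 7b 9d 44 dc 7c 4d 56 44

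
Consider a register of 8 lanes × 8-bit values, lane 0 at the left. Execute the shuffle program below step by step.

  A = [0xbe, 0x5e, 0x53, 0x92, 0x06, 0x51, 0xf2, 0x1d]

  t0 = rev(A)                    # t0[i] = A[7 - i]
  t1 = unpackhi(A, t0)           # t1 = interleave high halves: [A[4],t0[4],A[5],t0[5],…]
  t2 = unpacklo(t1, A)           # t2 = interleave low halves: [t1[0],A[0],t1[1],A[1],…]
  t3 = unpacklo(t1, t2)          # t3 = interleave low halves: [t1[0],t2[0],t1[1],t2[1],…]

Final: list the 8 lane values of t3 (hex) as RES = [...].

RES = [0x06, 0x06, 0x92, 0xbe, 0x51, 0x92, 0x53, 0x5e]

t0 = [0x1d, 0xf2, 0x51, 0x06, 0x92, 0x53, 0x5e, 0xbe]
t1 = [0x06, 0x92, 0x51, 0x53, 0xf2, 0x5e, 0x1d, 0xbe]
t2 = [0x06, 0xbe, 0x92, 0x5e, 0x51, 0x53, 0x53, 0x92]
t3 = [0x06, 0x06, 0x92, 0xbe, 0x51, 0x92, 0x53, 0x5e]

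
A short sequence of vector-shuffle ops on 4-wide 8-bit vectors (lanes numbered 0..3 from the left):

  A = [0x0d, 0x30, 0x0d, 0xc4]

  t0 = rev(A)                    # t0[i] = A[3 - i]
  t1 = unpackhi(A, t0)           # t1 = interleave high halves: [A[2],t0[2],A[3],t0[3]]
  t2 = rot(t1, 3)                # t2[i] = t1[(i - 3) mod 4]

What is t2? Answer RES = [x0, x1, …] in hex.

  t0: c4 0d 30 0d
  t1: 0d 30 c4 0d
  t2: 30 c4 0d 0d

RES = [ 0x30  0xc4  0x0d  0x0d ]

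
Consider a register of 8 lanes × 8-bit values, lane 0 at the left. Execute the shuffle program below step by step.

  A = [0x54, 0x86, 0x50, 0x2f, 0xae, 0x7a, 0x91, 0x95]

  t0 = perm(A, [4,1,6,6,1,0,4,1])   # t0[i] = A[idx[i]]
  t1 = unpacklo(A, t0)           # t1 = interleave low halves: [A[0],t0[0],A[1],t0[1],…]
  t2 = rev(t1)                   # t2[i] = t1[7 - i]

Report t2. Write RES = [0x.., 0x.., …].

→ t0 |ae|86|91|91|86|54|ae|86|
→ t1 |54|ae|86|86|50|91|2f|91|
→ t2 |91|2f|91|50|86|86|ae|54|

RES = [0x91, 0x2f, 0x91, 0x50, 0x86, 0x86, 0xae, 0x54]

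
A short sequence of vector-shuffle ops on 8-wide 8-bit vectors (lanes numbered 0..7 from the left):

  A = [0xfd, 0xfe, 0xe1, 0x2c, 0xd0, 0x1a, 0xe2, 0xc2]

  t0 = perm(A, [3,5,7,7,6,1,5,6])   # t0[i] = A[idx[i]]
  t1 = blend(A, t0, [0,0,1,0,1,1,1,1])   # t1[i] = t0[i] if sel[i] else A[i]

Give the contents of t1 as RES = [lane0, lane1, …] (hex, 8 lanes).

RES = [ 0xfd  0xfe  0xc2  0x2c  0xe2  0xfe  0x1a  0xe2 ]

t0 = [0x2c, 0x1a, 0xc2, 0xc2, 0xe2, 0xfe, 0x1a, 0xe2]
t1 = [0xfd, 0xfe, 0xc2, 0x2c, 0xe2, 0xfe, 0x1a, 0xe2]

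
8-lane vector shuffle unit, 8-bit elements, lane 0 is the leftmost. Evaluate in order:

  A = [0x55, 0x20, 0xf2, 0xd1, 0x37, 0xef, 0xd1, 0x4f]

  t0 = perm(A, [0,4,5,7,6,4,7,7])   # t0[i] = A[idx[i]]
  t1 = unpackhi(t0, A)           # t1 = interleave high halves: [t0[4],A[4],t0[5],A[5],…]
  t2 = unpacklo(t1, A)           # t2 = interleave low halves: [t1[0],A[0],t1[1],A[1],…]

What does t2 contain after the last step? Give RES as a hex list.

→ t0 |55|37|ef|4f|d1|37|4f|4f|
→ t1 |d1|37|37|ef|4f|d1|4f|4f|
→ t2 |d1|55|37|20|37|f2|ef|d1|

RES = [0xd1, 0x55, 0x37, 0x20, 0x37, 0xf2, 0xef, 0xd1]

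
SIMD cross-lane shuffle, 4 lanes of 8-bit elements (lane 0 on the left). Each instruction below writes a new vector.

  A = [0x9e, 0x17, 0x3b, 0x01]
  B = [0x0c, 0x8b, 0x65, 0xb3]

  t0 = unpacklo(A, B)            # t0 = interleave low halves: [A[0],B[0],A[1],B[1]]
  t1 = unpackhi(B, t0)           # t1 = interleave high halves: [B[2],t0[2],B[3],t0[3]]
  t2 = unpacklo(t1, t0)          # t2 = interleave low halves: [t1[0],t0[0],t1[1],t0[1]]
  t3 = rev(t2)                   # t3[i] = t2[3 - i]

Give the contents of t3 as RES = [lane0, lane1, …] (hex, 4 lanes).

  t0: 9e 0c 17 8b
  t1: 65 17 b3 8b
  t2: 65 9e 17 0c
  t3: 0c 17 9e 65

RES = [0x0c, 0x17, 0x9e, 0x65]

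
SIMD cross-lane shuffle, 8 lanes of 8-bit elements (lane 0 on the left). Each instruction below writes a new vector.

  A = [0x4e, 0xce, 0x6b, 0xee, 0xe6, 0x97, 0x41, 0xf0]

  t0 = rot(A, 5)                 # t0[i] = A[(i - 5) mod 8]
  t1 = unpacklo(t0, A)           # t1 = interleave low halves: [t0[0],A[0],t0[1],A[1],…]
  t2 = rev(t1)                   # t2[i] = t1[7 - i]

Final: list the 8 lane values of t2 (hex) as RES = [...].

RES = [0xee, 0x41, 0x6b, 0x97, 0xce, 0xe6, 0x4e, 0xee]

  t0: ee e6 97 41 f0 4e ce 6b
  t1: ee 4e e6 ce 97 6b 41 ee
  t2: ee 41 6b 97 ce e6 4e ee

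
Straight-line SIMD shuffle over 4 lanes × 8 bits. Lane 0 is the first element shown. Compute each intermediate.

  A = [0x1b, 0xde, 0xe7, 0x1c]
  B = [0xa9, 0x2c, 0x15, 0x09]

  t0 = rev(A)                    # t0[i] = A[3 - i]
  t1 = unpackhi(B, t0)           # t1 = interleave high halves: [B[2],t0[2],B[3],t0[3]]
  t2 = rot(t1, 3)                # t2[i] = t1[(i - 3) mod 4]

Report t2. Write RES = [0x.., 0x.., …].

RES = [ 0xde  0x09  0x1b  0x15 ]

→ t0 |1c|e7|de|1b|
→ t1 |15|de|09|1b|
→ t2 |de|09|1b|15|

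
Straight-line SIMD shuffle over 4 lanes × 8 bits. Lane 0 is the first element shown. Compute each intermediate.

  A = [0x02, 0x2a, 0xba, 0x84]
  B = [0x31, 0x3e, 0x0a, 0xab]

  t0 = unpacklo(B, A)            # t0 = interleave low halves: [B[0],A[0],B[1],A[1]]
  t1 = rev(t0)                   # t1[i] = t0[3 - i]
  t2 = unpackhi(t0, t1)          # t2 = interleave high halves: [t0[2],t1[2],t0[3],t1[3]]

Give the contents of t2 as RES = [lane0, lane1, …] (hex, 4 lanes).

t0 = [0x31, 0x02, 0x3e, 0x2a]
t1 = [0x2a, 0x3e, 0x02, 0x31]
t2 = [0x3e, 0x02, 0x2a, 0x31]

RES = [0x3e, 0x02, 0x2a, 0x31]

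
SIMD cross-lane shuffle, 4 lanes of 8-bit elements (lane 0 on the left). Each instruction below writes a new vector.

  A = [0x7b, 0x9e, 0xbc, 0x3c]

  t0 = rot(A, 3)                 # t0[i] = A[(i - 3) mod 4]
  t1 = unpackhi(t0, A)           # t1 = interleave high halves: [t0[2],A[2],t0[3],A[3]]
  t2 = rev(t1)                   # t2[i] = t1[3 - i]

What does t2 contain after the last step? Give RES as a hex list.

t0 = [0x9e, 0xbc, 0x3c, 0x7b]
t1 = [0x3c, 0xbc, 0x7b, 0x3c]
t2 = [0x3c, 0x7b, 0xbc, 0x3c]

RES = [ 0x3c  0x7b  0xbc  0x3c ]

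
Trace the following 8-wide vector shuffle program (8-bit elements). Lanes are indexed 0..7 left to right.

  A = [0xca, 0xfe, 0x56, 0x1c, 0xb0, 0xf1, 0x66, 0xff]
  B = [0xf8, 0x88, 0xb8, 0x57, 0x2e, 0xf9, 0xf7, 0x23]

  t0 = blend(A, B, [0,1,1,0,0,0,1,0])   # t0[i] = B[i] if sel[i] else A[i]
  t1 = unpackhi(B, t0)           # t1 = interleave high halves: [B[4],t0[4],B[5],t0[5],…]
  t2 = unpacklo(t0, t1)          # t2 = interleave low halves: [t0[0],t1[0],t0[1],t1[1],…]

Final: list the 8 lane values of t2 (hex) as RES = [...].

→ t0 |ca|88|b8|1c|b0|f1|f7|ff|
→ t1 |2e|b0|f9|f1|f7|f7|23|ff|
→ t2 |ca|2e|88|b0|b8|f9|1c|f1|

RES = [0xca, 0x2e, 0x88, 0xb0, 0xb8, 0xf9, 0x1c, 0xf1]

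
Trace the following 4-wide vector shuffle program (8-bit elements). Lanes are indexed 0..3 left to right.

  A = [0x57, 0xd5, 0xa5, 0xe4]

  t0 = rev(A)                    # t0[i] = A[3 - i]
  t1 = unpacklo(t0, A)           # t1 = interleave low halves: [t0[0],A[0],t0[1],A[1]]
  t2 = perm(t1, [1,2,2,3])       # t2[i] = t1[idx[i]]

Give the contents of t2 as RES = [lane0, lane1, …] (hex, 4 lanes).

  t0: e4 a5 d5 57
  t1: e4 57 a5 d5
  t2: 57 a5 a5 d5

RES = [ 0x57  0xa5  0xa5  0xd5 ]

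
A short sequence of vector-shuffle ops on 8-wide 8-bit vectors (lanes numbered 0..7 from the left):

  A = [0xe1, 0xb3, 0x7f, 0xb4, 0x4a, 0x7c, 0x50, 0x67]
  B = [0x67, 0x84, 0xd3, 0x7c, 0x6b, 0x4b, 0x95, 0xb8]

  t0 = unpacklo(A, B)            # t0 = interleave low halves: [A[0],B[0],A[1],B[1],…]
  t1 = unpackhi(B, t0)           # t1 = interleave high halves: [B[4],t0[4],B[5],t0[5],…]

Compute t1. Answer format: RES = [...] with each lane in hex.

→ t0 |e1|67|b3|84|7f|d3|b4|7c|
→ t1 |6b|7f|4b|d3|95|b4|b8|7c|

RES = [ 0x6b  0x7f  0x4b  0xd3  0x95  0xb4  0xb8  0x7c ]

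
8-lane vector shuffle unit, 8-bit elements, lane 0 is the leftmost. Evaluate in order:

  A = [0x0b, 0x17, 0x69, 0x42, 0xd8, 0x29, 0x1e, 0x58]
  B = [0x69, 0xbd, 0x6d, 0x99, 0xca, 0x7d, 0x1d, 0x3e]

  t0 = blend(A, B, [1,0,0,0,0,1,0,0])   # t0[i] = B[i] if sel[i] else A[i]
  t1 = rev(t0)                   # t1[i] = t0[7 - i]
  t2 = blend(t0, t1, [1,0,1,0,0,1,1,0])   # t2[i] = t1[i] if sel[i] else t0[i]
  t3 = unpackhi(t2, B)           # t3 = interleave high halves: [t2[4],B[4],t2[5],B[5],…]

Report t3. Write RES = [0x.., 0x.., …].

RES = [ 0xd8  0xca  0x69  0x7d  0x17  0x1d  0x58  0x3e ]

→ t0 |69|17|69|42|d8|7d|1e|58|
→ t1 |58|1e|7d|d8|42|69|17|69|
→ t2 |58|17|7d|42|d8|69|17|58|
→ t3 |d8|ca|69|7d|17|1d|58|3e|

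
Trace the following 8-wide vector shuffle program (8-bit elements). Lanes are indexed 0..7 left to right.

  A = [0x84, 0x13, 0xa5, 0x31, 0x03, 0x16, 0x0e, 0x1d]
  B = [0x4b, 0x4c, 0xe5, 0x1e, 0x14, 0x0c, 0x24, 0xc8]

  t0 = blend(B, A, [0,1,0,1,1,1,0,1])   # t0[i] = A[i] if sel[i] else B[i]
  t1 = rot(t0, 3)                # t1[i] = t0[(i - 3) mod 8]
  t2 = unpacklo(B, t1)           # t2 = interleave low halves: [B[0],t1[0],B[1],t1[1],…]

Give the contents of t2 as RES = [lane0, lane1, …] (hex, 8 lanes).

RES = [0x4b, 0x16, 0x4c, 0x24, 0xe5, 0x1d, 0x1e, 0x4b]

t0 = [0x4b, 0x13, 0xe5, 0x31, 0x03, 0x16, 0x24, 0x1d]
t1 = [0x16, 0x24, 0x1d, 0x4b, 0x13, 0xe5, 0x31, 0x03]
t2 = [0x4b, 0x16, 0x4c, 0x24, 0xe5, 0x1d, 0x1e, 0x4b]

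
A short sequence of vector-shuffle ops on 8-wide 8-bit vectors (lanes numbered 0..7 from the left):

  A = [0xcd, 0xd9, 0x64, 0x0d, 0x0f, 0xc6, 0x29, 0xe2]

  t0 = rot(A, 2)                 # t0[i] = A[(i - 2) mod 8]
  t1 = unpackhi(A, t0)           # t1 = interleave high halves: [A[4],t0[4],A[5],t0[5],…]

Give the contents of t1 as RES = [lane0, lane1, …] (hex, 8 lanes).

RES = [ 0x0f  0x64  0xc6  0x0d  0x29  0x0f  0xe2  0xc6 ]

t0 = [0x29, 0xe2, 0xcd, 0xd9, 0x64, 0x0d, 0x0f, 0xc6]
t1 = [0x0f, 0x64, 0xc6, 0x0d, 0x29, 0x0f, 0xe2, 0xc6]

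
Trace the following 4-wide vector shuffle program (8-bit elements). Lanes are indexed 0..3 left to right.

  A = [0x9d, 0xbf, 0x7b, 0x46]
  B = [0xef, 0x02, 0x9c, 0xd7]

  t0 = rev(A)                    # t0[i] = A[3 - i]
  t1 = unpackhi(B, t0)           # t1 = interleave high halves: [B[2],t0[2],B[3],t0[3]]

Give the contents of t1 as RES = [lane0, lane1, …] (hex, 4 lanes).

RES = [ 0x9c  0xbf  0xd7  0x9d ]

t0 = [0x46, 0x7b, 0xbf, 0x9d]
t1 = [0x9c, 0xbf, 0xd7, 0x9d]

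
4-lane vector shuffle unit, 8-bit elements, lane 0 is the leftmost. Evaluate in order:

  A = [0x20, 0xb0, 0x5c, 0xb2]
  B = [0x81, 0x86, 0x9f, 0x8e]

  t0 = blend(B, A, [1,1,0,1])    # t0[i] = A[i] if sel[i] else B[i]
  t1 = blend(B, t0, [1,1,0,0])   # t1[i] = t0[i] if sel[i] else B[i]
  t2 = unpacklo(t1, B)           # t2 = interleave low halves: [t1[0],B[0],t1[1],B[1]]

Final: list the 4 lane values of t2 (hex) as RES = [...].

RES = [ 0x20  0x81  0xb0  0x86 ]

→ t0 |20|b0|9f|b2|
→ t1 |20|b0|9f|8e|
→ t2 |20|81|b0|86|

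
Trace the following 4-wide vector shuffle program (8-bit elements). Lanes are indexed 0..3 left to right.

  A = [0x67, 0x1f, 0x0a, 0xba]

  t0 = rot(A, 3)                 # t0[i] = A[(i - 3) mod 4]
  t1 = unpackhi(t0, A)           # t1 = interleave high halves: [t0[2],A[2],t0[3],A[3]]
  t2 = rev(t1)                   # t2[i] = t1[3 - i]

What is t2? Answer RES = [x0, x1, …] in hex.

RES = [ 0xba  0x67  0x0a  0xba ]

t0 = [0x1f, 0x0a, 0xba, 0x67]
t1 = [0xba, 0x0a, 0x67, 0xba]
t2 = [0xba, 0x67, 0x0a, 0xba]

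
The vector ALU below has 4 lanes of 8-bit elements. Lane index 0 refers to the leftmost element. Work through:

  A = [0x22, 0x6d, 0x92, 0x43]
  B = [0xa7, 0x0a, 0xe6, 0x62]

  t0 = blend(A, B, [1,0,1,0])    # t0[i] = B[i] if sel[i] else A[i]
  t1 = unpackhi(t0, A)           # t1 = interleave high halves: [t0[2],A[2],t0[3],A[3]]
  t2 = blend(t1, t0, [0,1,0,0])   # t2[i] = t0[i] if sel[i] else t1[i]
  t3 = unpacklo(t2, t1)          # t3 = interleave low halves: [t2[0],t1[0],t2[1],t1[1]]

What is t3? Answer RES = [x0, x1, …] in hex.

RES = [0xe6, 0xe6, 0x6d, 0x92]

→ t0 |a7|6d|e6|43|
→ t1 |e6|92|43|43|
→ t2 |e6|6d|43|43|
→ t3 |e6|e6|6d|92|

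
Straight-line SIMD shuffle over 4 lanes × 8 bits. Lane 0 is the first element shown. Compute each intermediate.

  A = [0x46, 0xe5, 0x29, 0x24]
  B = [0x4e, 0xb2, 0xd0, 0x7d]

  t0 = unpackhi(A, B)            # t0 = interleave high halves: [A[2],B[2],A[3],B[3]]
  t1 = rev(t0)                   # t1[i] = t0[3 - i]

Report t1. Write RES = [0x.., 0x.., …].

→ t0 |29|d0|24|7d|
→ t1 |7d|24|d0|29|

RES = [ 0x7d  0x24  0xd0  0x29 ]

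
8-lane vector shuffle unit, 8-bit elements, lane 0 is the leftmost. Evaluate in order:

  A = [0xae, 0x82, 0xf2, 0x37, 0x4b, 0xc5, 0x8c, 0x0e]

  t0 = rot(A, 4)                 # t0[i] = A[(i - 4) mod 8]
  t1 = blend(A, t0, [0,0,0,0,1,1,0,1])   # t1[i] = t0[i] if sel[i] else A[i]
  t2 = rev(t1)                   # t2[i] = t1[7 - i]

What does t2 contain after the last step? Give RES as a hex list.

RES = [0x37, 0x8c, 0x82, 0xae, 0x37, 0xf2, 0x82, 0xae]

→ t0 |4b|c5|8c|0e|ae|82|f2|37|
→ t1 |ae|82|f2|37|ae|82|8c|37|
→ t2 |37|8c|82|ae|37|f2|82|ae|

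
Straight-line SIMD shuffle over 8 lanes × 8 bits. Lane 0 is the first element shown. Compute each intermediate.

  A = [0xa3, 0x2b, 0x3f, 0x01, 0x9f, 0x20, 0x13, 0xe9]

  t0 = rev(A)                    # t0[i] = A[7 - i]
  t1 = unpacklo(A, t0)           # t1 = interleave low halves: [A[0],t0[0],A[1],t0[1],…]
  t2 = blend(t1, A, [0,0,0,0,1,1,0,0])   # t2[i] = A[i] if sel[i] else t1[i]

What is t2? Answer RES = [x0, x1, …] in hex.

RES = [0xa3, 0xe9, 0x2b, 0x13, 0x9f, 0x20, 0x01, 0x9f]

→ t0 |e9|13|20|9f|01|3f|2b|a3|
→ t1 |a3|e9|2b|13|3f|20|01|9f|
→ t2 |a3|e9|2b|13|9f|20|01|9f|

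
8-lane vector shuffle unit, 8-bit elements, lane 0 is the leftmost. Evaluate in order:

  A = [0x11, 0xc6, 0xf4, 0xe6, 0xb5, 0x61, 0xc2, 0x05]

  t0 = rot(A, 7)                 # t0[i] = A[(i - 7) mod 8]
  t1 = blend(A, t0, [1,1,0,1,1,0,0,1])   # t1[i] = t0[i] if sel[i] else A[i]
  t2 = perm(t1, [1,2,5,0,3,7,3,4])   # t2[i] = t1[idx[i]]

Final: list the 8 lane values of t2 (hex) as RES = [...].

RES = [ 0xf4  0xf4  0x61  0xc6  0xb5  0x11  0xb5  0x61 ]

t0 = [0xc6, 0xf4, 0xe6, 0xb5, 0x61, 0xc2, 0x05, 0x11]
t1 = [0xc6, 0xf4, 0xf4, 0xb5, 0x61, 0x61, 0xc2, 0x11]
t2 = [0xf4, 0xf4, 0x61, 0xc6, 0xb5, 0x11, 0xb5, 0x61]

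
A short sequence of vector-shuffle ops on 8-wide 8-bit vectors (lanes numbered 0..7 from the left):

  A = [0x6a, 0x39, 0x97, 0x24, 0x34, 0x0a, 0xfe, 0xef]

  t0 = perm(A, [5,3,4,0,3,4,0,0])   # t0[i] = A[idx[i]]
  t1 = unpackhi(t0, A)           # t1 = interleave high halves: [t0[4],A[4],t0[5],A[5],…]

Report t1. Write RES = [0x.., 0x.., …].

  t0: 0a 24 34 6a 24 34 6a 6a
  t1: 24 34 34 0a 6a fe 6a ef

RES = [ 0x24  0x34  0x34  0x0a  0x6a  0xfe  0x6a  0xef ]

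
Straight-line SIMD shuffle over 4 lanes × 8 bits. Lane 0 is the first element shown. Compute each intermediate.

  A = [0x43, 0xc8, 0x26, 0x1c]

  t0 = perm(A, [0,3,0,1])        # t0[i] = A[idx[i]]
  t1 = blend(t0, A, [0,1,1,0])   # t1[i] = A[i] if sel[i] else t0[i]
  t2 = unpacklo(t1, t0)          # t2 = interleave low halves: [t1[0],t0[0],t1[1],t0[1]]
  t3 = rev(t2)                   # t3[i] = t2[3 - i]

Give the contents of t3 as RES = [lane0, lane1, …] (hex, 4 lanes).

RES = [ 0x1c  0xc8  0x43  0x43 ]

  t0: 43 1c 43 c8
  t1: 43 c8 26 c8
  t2: 43 43 c8 1c
  t3: 1c c8 43 43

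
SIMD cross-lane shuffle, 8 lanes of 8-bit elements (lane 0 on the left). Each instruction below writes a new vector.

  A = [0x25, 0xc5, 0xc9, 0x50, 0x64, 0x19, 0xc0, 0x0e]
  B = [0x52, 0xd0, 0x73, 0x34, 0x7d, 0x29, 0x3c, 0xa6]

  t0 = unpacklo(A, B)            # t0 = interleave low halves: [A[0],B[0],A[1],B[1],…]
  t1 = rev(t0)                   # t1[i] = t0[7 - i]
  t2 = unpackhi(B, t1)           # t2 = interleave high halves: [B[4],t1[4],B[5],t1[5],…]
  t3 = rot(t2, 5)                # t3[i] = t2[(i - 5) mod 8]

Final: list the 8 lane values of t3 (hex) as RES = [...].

RES = [ 0xc5  0x3c  0x52  0xa6  0x25  0x7d  0xd0  0x29 ]

t0 = [0x25, 0x52, 0xc5, 0xd0, 0xc9, 0x73, 0x50, 0x34]
t1 = [0x34, 0x50, 0x73, 0xc9, 0xd0, 0xc5, 0x52, 0x25]
t2 = [0x7d, 0xd0, 0x29, 0xc5, 0x3c, 0x52, 0xa6, 0x25]
t3 = [0xc5, 0x3c, 0x52, 0xa6, 0x25, 0x7d, 0xd0, 0x29]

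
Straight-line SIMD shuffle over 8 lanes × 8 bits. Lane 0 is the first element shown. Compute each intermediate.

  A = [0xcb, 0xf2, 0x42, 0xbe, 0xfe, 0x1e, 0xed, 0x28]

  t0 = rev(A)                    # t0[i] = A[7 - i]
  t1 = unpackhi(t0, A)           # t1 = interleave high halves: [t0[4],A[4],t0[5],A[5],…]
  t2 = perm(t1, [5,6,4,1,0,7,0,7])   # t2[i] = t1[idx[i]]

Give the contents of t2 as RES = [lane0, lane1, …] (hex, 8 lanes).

→ t0 |28|ed|1e|fe|be|42|f2|cb|
→ t1 |be|fe|42|1e|f2|ed|cb|28|
→ t2 |ed|cb|f2|fe|be|28|be|28|

RES = [0xed, 0xcb, 0xf2, 0xfe, 0xbe, 0x28, 0xbe, 0x28]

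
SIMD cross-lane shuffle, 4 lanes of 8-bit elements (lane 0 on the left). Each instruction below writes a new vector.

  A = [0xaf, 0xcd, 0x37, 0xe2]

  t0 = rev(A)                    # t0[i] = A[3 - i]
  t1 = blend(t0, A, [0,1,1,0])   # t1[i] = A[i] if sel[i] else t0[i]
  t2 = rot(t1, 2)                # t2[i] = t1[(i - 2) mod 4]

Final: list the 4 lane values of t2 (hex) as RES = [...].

RES = [0x37, 0xaf, 0xe2, 0xcd]

→ t0 |e2|37|cd|af|
→ t1 |e2|cd|37|af|
→ t2 |37|af|e2|cd|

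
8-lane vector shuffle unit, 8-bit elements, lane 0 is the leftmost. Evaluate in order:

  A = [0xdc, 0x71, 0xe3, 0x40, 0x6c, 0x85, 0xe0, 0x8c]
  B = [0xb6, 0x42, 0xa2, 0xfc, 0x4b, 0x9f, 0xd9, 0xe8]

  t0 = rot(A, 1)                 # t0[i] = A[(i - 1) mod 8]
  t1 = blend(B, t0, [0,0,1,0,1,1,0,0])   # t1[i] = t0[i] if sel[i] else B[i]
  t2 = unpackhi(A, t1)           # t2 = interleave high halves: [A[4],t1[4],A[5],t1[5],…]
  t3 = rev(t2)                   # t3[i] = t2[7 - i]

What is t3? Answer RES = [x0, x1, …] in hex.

RES = [ 0xe8  0x8c  0xd9  0xe0  0x6c  0x85  0x40  0x6c ]

  t0: 8c dc 71 e3 40 6c 85 e0
  t1: b6 42 71 fc 40 6c d9 e8
  t2: 6c 40 85 6c e0 d9 8c e8
  t3: e8 8c d9 e0 6c 85 40 6c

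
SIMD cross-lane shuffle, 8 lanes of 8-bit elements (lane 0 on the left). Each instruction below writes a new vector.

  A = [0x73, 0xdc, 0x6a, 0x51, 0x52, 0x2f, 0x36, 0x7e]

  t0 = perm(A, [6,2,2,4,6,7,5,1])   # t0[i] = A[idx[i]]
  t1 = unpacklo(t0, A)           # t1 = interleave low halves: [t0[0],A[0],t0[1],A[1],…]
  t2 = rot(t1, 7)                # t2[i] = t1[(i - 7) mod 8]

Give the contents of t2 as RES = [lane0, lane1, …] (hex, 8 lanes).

RES = [0x73, 0x6a, 0xdc, 0x6a, 0x6a, 0x52, 0x51, 0x36]

→ t0 |36|6a|6a|52|36|7e|2f|dc|
→ t1 |36|73|6a|dc|6a|6a|52|51|
→ t2 |73|6a|dc|6a|6a|52|51|36|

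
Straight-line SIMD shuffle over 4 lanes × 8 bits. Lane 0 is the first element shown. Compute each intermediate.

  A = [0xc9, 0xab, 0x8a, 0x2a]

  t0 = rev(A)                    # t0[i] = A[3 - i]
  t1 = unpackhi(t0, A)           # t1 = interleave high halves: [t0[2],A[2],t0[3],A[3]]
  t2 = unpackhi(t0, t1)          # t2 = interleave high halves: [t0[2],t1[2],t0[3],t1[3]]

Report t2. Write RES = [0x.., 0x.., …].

t0 = [0x2a, 0x8a, 0xab, 0xc9]
t1 = [0xab, 0x8a, 0xc9, 0x2a]
t2 = [0xab, 0xc9, 0xc9, 0x2a]

RES = [0xab, 0xc9, 0xc9, 0x2a]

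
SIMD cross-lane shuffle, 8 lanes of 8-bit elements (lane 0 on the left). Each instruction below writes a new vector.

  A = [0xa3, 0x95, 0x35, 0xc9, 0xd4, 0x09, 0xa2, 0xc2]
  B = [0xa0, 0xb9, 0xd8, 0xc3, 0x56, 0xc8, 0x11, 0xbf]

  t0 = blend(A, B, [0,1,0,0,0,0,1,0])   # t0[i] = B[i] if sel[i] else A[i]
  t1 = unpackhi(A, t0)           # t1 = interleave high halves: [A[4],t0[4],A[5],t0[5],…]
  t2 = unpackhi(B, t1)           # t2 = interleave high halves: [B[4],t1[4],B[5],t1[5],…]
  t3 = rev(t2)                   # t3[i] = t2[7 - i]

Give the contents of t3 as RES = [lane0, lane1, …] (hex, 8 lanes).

t0 = [0xa3, 0xb9, 0x35, 0xc9, 0xd4, 0x09, 0x11, 0xc2]
t1 = [0xd4, 0xd4, 0x09, 0x09, 0xa2, 0x11, 0xc2, 0xc2]
t2 = [0x56, 0xa2, 0xc8, 0x11, 0x11, 0xc2, 0xbf, 0xc2]
t3 = [0xc2, 0xbf, 0xc2, 0x11, 0x11, 0xc8, 0xa2, 0x56]

RES = [0xc2, 0xbf, 0xc2, 0x11, 0x11, 0xc8, 0xa2, 0x56]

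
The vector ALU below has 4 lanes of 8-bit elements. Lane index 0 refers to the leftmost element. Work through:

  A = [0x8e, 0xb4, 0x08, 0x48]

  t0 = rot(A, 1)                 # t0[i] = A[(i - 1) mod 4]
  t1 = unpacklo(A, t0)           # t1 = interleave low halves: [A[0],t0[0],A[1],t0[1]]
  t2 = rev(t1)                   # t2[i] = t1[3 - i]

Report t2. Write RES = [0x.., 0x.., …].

→ t0 |48|8e|b4|08|
→ t1 |8e|48|b4|8e|
→ t2 |8e|b4|48|8e|

RES = [0x8e, 0xb4, 0x48, 0x8e]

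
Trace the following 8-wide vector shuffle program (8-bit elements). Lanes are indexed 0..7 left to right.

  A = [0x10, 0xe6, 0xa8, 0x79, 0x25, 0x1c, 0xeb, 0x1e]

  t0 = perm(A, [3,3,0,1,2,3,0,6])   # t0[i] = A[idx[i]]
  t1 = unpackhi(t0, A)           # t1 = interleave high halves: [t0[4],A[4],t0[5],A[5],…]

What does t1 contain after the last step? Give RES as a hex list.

→ t0 |79|79|10|e6|a8|79|10|eb|
→ t1 |a8|25|79|1c|10|eb|eb|1e|

RES = [ 0xa8  0x25  0x79  0x1c  0x10  0xeb  0xeb  0x1e ]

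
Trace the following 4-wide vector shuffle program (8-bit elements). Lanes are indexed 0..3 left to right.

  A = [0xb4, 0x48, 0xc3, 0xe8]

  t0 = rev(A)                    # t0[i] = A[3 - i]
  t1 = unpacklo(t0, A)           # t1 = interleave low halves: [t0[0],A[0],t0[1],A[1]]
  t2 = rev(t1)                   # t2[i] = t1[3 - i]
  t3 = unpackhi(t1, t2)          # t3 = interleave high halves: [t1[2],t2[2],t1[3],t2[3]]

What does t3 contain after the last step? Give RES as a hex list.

RES = [ 0xc3  0xb4  0x48  0xe8 ]

  t0: e8 c3 48 b4
  t1: e8 b4 c3 48
  t2: 48 c3 b4 e8
  t3: c3 b4 48 e8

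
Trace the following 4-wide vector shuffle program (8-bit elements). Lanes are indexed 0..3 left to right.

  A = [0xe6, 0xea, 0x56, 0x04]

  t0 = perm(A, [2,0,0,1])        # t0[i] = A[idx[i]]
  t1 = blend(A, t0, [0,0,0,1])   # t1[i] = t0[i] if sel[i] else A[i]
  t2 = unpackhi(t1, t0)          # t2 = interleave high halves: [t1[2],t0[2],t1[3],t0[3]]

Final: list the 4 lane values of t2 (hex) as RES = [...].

→ t0 |56|e6|e6|ea|
→ t1 |e6|ea|56|ea|
→ t2 |56|e6|ea|ea|

RES = [ 0x56  0xe6  0xea  0xea ]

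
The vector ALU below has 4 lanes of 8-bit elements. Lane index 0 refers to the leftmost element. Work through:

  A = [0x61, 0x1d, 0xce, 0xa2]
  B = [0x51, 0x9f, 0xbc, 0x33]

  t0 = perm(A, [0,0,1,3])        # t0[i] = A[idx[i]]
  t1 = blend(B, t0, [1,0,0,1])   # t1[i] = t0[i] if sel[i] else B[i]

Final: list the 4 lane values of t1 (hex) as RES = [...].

  t0: 61 61 1d a2
  t1: 61 9f bc a2

RES = [ 0x61  0x9f  0xbc  0xa2 ]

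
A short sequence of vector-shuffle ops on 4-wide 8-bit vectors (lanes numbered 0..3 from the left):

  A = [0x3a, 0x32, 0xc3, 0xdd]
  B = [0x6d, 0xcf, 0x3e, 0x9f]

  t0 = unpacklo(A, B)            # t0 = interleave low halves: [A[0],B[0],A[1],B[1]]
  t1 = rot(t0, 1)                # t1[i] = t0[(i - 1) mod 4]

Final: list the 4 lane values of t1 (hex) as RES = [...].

RES = [ 0xcf  0x3a  0x6d  0x32 ]

→ t0 |3a|6d|32|cf|
→ t1 |cf|3a|6d|32|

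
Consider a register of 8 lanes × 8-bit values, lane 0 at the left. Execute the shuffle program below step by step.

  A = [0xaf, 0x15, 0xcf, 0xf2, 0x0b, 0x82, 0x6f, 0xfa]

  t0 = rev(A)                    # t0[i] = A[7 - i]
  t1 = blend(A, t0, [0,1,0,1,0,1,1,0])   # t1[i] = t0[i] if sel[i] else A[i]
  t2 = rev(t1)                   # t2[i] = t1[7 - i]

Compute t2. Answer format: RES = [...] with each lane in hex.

RES = [ 0xfa  0x15  0xcf  0x0b  0x0b  0xcf  0x6f  0xaf ]

t0 = [0xfa, 0x6f, 0x82, 0x0b, 0xf2, 0xcf, 0x15, 0xaf]
t1 = [0xaf, 0x6f, 0xcf, 0x0b, 0x0b, 0xcf, 0x15, 0xfa]
t2 = [0xfa, 0x15, 0xcf, 0x0b, 0x0b, 0xcf, 0x6f, 0xaf]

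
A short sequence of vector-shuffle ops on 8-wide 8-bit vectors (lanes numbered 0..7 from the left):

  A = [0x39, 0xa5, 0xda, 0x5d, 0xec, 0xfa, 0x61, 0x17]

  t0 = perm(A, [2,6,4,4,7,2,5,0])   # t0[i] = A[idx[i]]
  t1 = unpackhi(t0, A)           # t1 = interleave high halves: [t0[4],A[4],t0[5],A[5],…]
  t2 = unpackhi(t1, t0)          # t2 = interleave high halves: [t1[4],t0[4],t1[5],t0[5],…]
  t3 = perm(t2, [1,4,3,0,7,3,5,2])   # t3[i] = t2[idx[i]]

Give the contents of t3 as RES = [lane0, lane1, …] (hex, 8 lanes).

→ t0 |da|61|ec|ec|17|da|fa|39|
→ t1 |17|ec|da|fa|fa|61|39|17|
→ t2 |fa|17|61|da|39|fa|17|39|
→ t3 |17|39|da|fa|39|da|fa|61|

RES = [0x17, 0x39, 0xda, 0xfa, 0x39, 0xda, 0xfa, 0x61]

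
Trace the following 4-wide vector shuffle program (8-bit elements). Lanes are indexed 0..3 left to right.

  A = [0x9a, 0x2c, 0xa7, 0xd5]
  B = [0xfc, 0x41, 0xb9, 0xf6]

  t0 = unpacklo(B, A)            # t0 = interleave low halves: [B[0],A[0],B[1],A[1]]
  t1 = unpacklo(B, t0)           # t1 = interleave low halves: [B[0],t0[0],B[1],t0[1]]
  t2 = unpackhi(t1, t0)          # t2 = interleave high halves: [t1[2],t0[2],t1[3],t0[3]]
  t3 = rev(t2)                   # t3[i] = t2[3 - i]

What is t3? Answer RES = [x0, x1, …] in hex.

→ t0 |fc|9a|41|2c|
→ t1 |fc|fc|41|9a|
→ t2 |41|41|9a|2c|
→ t3 |2c|9a|41|41|

RES = [0x2c, 0x9a, 0x41, 0x41]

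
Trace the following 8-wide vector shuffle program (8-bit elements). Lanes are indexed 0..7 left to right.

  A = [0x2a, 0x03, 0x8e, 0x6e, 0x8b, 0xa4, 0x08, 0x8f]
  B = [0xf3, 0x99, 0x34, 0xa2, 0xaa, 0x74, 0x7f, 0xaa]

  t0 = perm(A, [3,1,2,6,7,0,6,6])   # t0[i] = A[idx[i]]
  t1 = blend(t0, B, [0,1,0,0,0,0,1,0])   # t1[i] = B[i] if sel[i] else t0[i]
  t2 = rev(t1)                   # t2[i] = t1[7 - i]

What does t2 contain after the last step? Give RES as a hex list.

RES = [ 0x08  0x7f  0x2a  0x8f  0x08  0x8e  0x99  0x6e ]

  t0: 6e 03 8e 08 8f 2a 08 08
  t1: 6e 99 8e 08 8f 2a 7f 08
  t2: 08 7f 2a 8f 08 8e 99 6e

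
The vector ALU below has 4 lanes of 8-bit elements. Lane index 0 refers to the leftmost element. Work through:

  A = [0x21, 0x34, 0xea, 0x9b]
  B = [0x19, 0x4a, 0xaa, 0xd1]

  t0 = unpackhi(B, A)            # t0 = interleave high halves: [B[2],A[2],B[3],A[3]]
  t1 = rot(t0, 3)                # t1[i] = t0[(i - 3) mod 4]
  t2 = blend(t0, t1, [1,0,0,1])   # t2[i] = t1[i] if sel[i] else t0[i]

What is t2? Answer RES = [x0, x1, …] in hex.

  t0: aa ea d1 9b
  t1: ea d1 9b aa
  t2: ea ea d1 aa

RES = [ 0xea  0xea  0xd1  0xaa ]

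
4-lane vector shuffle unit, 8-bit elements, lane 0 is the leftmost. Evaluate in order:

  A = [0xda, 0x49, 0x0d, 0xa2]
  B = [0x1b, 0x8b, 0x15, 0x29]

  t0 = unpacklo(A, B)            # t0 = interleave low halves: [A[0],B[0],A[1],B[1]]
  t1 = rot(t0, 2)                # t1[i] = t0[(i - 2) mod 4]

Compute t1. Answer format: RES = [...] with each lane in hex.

→ t0 |da|1b|49|8b|
→ t1 |49|8b|da|1b|

RES = [0x49, 0x8b, 0xda, 0x1b]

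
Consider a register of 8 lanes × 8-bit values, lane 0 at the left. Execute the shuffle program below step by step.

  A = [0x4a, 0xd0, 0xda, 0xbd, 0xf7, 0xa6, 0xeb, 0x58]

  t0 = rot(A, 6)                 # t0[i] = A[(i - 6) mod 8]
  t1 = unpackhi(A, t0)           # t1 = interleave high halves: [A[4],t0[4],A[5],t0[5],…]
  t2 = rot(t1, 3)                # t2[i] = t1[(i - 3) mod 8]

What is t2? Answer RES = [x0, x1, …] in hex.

t0 = [0xda, 0xbd, 0xf7, 0xa6, 0xeb, 0x58, 0x4a, 0xd0]
t1 = [0xf7, 0xeb, 0xa6, 0x58, 0xeb, 0x4a, 0x58, 0xd0]
t2 = [0x4a, 0x58, 0xd0, 0xf7, 0xeb, 0xa6, 0x58, 0xeb]

RES = [ 0x4a  0x58  0xd0  0xf7  0xeb  0xa6  0x58  0xeb ]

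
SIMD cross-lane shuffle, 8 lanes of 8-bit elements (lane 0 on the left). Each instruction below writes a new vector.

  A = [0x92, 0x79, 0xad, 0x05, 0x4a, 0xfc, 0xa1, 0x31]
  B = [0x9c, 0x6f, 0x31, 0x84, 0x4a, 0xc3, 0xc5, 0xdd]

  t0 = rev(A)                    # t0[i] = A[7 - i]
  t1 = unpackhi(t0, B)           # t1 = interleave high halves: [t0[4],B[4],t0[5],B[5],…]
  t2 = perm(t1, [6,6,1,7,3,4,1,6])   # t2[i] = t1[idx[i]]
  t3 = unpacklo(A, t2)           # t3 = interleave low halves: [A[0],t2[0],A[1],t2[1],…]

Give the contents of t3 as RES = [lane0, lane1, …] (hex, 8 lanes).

RES = [0x92, 0x92, 0x79, 0x92, 0xad, 0x4a, 0x05, 0xdd]

t0 = [0x31, 0xa1, 0xfc, 0x4a, 0x05, 0xad, 0x79, 0x92]
t1 = [0x05, 0x4a, 0xad, 0xc3, 0x79, 0xc5, 0x92, 0xdd]
t2 = [0x92, 0x92, 0x4a, 0xdd, 0xc3, 0x79, 0x4a, 0x92]
t3 = [0x92, 0x92, 0x79, 0x92, 0xad, 0x4a, 0x05, 0xdd]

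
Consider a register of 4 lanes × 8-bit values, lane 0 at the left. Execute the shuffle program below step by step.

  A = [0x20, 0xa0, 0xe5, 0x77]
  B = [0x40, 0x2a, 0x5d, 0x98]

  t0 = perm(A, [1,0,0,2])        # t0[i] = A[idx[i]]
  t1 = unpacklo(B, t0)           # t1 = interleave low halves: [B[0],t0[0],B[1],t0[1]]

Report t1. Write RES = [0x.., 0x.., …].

→ t0 |a0|20|20|e5|
→ t1 |40|a0|2a|20|

RES = [0x40, 0xa0, 0x2a, 0x20]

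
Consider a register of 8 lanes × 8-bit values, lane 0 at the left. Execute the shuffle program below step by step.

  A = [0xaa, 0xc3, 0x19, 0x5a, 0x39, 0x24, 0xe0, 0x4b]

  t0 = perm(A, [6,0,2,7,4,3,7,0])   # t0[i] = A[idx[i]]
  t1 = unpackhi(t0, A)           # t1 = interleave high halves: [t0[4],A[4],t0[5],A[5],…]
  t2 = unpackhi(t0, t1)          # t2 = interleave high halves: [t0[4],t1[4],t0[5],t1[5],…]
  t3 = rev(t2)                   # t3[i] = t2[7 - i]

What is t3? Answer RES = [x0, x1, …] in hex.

→ t0 |e0|aa|19|4b|39|5a|4b|aa|
→ t1 |39|39|5a|24|4b|e0|aa|4b|
→ t2 |39|4b|5a|e0|4b|aa|aa|4b|
→ t3 |4b|aa|aa|4b|e0|5a|4b|39|

RES = [ 0x4b  0xaa  0xaa  0x4b  0xe0  0x5a  0x4b  0x39 ]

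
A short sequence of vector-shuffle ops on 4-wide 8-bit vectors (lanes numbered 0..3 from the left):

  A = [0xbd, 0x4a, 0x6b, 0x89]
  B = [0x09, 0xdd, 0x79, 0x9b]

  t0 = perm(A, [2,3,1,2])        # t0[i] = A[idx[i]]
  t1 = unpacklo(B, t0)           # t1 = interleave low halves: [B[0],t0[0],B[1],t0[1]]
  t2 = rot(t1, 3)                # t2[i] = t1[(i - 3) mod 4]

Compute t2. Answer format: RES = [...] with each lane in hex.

→ t0 |6b|89|4a|6b|
→ t1 |09|6b|dd|89|
→ t2 |6b|dd|89|09|

RES = [0x6b, 0xdd, 0x89, 0x09]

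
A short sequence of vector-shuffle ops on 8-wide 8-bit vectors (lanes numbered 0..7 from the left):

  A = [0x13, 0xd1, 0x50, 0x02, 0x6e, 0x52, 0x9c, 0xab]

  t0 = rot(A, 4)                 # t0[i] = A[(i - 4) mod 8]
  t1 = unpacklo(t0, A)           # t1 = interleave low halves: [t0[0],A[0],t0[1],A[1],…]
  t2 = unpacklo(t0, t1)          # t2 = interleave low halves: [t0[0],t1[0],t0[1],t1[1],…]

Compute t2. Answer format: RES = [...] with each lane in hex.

RES = [ 0x6e  0x6e  0x52  0x13  0x9c  0x52  0xab  0xd1 ]

  t0: 6e 52 9c ab 13 d1 50 02
  t1: 6e 13 52 d1 9c 50 ab 02
  t2: 6e 6e 52 13 9c 52 ab d1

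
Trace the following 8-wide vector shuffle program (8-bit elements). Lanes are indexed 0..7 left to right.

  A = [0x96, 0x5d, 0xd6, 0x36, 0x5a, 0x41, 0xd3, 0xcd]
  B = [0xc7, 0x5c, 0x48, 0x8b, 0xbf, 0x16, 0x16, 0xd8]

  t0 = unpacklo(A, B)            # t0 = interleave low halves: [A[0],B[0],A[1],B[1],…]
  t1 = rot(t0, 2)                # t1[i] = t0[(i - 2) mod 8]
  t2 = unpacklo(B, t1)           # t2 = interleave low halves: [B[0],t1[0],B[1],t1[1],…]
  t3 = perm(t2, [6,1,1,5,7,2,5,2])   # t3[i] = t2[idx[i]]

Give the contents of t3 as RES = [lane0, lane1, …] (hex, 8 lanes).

RES = [ 0x8b  0x36  0x36  0x96  0xc7  0x5c  0x96  0x5c ]

t0 = [0x96, 0xc7, 0x5d, 0x5c, 0xd6, 0x48, 0x36, 0x8b]
t1 = [0x36, 0x8b, 0x96, 0xc7, 0x5d, 0x5c, 0xd6, 0x48]
t2 = [0xc7, 0x36, 0x5c, 0x8b, 0x48, 0x96, 0x8b, 0xc7]
t3 = [0x8b, 0x36, 0x36, 0x96, 0xc7, 0x5c, 0x96, 0x5c]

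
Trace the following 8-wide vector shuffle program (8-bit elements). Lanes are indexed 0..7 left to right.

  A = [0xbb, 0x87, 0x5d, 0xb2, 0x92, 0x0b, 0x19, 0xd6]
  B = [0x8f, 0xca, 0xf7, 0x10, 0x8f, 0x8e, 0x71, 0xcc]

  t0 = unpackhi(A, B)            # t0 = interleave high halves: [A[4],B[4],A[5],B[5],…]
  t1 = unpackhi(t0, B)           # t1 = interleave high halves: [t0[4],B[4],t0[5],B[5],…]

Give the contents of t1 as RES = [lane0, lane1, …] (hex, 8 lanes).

→ t0 |92|8f|0b|8e|19|71|d6|cc|
→ t1 |19|8f|71|8e|d6|71|cc|cc|

RES = [ 0x19  0x8f  0x71  0x8e  0xd6  0x71  0xcc  0xcc ]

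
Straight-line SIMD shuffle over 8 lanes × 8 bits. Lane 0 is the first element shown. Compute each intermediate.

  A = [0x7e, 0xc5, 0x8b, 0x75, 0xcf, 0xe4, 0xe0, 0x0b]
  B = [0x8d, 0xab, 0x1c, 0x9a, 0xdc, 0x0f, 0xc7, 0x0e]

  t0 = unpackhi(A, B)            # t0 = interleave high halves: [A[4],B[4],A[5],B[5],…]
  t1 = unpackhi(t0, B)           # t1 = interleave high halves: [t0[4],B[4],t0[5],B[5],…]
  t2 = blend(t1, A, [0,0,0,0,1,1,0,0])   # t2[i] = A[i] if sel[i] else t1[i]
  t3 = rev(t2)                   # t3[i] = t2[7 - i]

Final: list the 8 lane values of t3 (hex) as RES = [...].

RES = [ 0x0e  0x0e  0xe4  0xcf  0x0f  0xc7  0xdc  0xe0 ]

t0 = [0xcf, 0xdc, 0xe4, 0x0f, 0xe0, 0xc7, 0x0b, 0x0e]
t1 = [0xe0, 0xdc, 0xc7, 0x0f, 0x0b, 0xc7, 0x0e, 0x0e]
t2 = [0xe0, 0xdc, 0xc7, 0x0f, 0xcf, 0xe4, 0x0e, 0x0e]
t3 = [0x0e, 0x0e, 0xe4, 0xcf, 0x0f, 0xc7, 0xdc, 0xe0]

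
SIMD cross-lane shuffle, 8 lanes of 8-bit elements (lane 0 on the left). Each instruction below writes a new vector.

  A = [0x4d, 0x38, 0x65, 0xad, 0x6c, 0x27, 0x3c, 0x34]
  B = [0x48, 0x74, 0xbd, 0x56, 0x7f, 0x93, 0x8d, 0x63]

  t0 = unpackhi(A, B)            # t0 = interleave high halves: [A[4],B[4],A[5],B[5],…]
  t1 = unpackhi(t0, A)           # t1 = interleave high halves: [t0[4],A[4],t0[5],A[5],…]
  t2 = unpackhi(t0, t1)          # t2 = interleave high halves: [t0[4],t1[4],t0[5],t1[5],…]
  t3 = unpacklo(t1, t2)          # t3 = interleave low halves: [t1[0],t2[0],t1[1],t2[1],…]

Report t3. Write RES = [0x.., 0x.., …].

→ t0 |6c|7f|27|93|3c|8d|34|63|
→ t1 |3c|6c|8d|27|34|3c|63|34|
→ t2 |3c|34|8d|3c|34|63|63|34|
→ t3 |3c|3c|6c|34|8d|8d|27|3c|

RES = [ 0x3c  0x3c  0x6c  0x34  0x8d  0x8d  0x27  0x3c ]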